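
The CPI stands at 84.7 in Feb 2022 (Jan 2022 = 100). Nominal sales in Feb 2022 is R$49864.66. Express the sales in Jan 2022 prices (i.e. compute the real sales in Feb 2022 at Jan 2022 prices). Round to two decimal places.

Real = Nominal ÷ (Index/100) = 49864.66 ÷ (84.7/100)
     = 49864.66 ÷ 0.847 = 58872.0897

58872.09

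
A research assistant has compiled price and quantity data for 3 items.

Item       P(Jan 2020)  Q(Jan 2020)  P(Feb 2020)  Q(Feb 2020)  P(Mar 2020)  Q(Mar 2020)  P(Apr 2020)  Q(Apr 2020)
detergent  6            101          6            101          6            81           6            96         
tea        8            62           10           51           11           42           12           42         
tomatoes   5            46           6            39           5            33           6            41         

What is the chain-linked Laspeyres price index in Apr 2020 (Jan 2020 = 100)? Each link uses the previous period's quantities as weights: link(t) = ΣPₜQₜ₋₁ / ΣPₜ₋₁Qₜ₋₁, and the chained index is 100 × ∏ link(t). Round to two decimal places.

Link Jan 2020→Feb 2020:
ΣP(Feb 2020)Q(Jan 2020) = 6×101 + 10×62 + 6×46 = 606 + 620 + 276 = 1502
ΣP(Jan 2020)Q(Jan 2020) = 6×101 + 8×62 + 5×46 = 606 + 496 + 230 = 1332
link = 1502/1332 = 1.127628
Link Feb 2020→Mar 2020:
ΣP(Mar 2020)Q(Feb 2020) = 6×101 + 11×51 + 5×39 = 606 + 561 + 195 = 1362
ΣP(Feb 2020)Q(Feb 2020) = 6×101 + 10×51 + 6×39 = 606 + 510 + 234 = 1350
link = 1362/1350 = 1.008889
Link Mar 2020→Apr 2020:
ΣP(Apr 2020)Q(Mar 2020) = 6×81 + 12×42 + 6×33 = 486 + 504 + 198 = 1188
ΣP(Mar 2020)Q(Mar 2020) = 6×81 + 11×42 + 5×33 = 486 + 462 + 165 = 1113
link = 1188/1113 = 1.067385
Chained index = 100 × 1.127628 × 1.008889 × 1.067385 = 121.4312

121.43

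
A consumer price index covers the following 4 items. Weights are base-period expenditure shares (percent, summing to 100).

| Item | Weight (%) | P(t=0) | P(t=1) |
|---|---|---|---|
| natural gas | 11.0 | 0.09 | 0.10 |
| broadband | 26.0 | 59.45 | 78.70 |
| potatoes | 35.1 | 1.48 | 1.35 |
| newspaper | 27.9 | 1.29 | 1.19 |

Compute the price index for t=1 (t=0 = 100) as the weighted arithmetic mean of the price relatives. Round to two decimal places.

natural gas: 11.0 × (0.10/0.09) = 11.0 × 1.111111 = 12.2222
broadband: 26.0 × (78.70/59.45) = 26.0 × 1.323802 = 34.4188
potatoes: 35.1 × (1.35/1.48) = 35.1 × 0.912162 = 32.0169
newspaper: 27.9 × (1.19/1.29) = 27.9 × 0.922481 = 25.7372
Index = Σ wᵢ·(p₁ᵢ/p₀ᵢ) = 12.2222 + 34.4188 + 32.0169 + 25.7372 = 104.3952

104.40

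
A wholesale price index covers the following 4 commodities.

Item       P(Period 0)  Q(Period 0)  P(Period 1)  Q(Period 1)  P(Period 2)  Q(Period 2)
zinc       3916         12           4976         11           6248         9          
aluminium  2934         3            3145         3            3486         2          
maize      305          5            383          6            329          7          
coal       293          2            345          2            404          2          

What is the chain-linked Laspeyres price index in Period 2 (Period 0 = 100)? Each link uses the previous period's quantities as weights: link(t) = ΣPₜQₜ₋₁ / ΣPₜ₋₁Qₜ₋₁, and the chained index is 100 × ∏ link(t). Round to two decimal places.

151.24

Link Period 0→Period 1:
ΣP(Period 1)Q(Period 0) = 4976×12 + 3145×3 + 383×5 + 345×2 = 59712 + 9435 + 1915 + 690 = 71752
ΣP(Period 0)Q(Period 0) = 3916×12 + 2934×3 + 305×5 + 293×2 = 46992 + 8802 + 1525 + 586 = 57905
link = 71752/57905 = 1.239133
Link Period 1→Period 2:
ΣP(Period 2)Q(Period 1) = 6248×11 + 3486×3 + 329×6 + 404×2 = 68728 + 10458 + 1974 + 808 = 81968
ΣP(Period 1)Q(Period 1) = 4976×11 + 3145×3 + 383×6 + 345×2 = 54736 + 9435 + 2298 + 690 = 67159
link = 81968/67159 = 1.220507
Chained index = 100 × 1.239133 × 1.220507 = 151.2370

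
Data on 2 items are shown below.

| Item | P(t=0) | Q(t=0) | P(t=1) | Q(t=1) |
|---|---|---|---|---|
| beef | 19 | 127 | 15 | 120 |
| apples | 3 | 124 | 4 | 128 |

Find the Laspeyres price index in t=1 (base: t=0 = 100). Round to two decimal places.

Laspeyres price index uses base-period quantities as weights.
ΣP(t=1)·Q(t=0) = 15×127 + 4×124 = 1905 + 496 = 2401
ΣP(t=0)·Q(t=0) = 19×127 + 3×124 = 2413 + 372 = 2785
Index = 2401 / 2785 × 100 = 86.2118

86.21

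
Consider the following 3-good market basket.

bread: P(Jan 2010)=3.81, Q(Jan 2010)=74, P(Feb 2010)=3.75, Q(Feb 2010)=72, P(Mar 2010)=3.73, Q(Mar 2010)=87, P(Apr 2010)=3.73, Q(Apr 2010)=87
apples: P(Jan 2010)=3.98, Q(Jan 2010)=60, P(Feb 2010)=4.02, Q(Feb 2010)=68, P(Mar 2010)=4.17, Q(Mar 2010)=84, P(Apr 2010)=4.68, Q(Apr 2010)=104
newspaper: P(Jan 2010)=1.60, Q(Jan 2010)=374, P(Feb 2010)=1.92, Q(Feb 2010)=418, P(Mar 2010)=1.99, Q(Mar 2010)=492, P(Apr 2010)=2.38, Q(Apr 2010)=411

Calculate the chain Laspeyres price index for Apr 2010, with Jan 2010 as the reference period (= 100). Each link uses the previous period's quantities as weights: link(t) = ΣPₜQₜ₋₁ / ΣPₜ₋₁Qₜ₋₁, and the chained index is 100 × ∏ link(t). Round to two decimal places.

129.76

Link Jan 2010→Feb 2010:
ΣP(Feb 2010)Q(Jan 2010) = 3.75×74 + 4.02×60 + 1.92×374 = 277.5 + 241.2 + 718.08 = 1236.78
ΣP(Jan 2010)Q(Jan 2010) = 3.81×74 + 3.98×60 + 1.60×374 = 281.94 + 238.8 + 598.4 = 1119.14
link = 1236.78/1119.14 = 1.105116
Link Feb 2010→Mar 2010:
ΣP(Mar 2010)Q(Feb 2010) = 3.73×72 + 4.17×68 + 1.99×418 = 268.56 + 283.56 + 831.82 = 1383.94
ΣP(Feb 2010)Q(Feb 2010) = 3.75×72 + 4.02×68 + 1.92×418 = 270 + 273.36 + 802.56 = 1345.92
link = 1383.94/1345.92 = 1.028248
Link Mar 2010→Apr 2010:
ΣP(Apr 2010)Q(Mar 2010) = 3.73×87 + 4.68×84 + 2.38×492 = 324.51 + 393.12 + 1170.96 = 1888.59
ΣP(Mar 2010)Q(Mar 2010) = 3.73×87 + 4.17×84 + 1.99×492 = 324.51 + 350.28 + 979.08 = 1653.87
link = 1888.59/1653.87 = 1.141922
Chained index = 100 × 1.105116 × 1.028248 × 1.141922 = 129.7605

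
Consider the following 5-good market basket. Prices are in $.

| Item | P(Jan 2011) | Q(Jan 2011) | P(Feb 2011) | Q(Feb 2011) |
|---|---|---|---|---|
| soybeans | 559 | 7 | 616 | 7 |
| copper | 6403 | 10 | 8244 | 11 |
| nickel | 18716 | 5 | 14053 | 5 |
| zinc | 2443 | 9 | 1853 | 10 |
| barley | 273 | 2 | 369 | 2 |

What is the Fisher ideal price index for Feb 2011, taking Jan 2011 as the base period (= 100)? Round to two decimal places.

95.21

Laspeyres component (base-period weights):
ΣP(Feb 2011)Q(Jan 2011) = 616×7 + 8244×10 + 14053×5 + 1853×9 + 369×2 = 4312 + 82440 + 70265 + 16677 + 738 = 174432
ΣP(Jan 2011)Q(Jan 2011) = 559×7 + 6403×10 + 18716×5 + 2443×9 + 273×2 = 3913 + 64030 + 93580 + 21987 + 546 = 184056
L = 174432 / 184056 × 100 = 94.7712
Paasche component (current-period weights):
ΣP(Feb 2011)Q(Feb 2011) = 616×7 + 8244×11 + 14053×5 + 1853×10 + 369×2 = 4312 + 90684 + 70265 + 18530 + 738 = 184529
ΣP(Jan 2011)Q(Feb 2011) = 559×7 + 6403×11 + 18716×5 + 2443×10 + 273×2 = 3913 + 70433 + 93580 + 24430 + 546 = 192902
P = 184529 / 192902 × 100 = 95.6595
Fisher = √(L × P) = √(94.7712 × 95.6595) = 95.2143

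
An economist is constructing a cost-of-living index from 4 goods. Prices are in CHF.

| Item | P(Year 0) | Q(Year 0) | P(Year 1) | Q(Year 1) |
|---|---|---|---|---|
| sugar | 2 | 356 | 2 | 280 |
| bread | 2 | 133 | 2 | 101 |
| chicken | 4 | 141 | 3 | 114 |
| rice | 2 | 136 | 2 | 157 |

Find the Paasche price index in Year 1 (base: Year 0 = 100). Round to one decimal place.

Paasche price index uses current-period quantities as weights.
ΣP(Year 1)·Q(Year 1) = 2×280 + 2×101 + 3×114 + 2×157 = 560 + 202 + 342 + 314 = 1418
ΣP(Year 0)·Q(Year 1) = 2×280 + 2×101 + 4×114 + 2×157 = 560 + 202 + 456 + 314 = 1532
Index = 1418 / 1532 × 100 = 92.5587

92.6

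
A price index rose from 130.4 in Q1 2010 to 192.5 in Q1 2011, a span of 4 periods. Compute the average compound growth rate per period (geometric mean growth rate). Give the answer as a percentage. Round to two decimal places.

Growth factor = (192.5/130.4)^(1/4) = (1.476227)^(1/4) = 1.102271
Growth rate = 1.102271 − 1 = 0.102271 = 10.2271%

10.23%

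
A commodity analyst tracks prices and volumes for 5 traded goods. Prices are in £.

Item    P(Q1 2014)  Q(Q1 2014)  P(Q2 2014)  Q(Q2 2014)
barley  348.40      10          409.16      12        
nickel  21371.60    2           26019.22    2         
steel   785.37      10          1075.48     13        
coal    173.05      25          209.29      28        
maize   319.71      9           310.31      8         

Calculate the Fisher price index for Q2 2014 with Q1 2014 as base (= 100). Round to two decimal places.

122.53

Laspeyres component (base-period weights):
ΣP(Q2 2014)Q(Q1 2014) = 409.16×10 + 26019.22×2 + 1075.48×10 + 209.29×25 + 310.31×9 = 4091.6 + 52038.44 + 10754.8 + 5232.25 + 2792.79 = 74909.88
ΣP(Q1 2014)Q(Q1 2014) = 348.40×10 + 21371.60×2 + 785.37×10 + 173.05×25 + 319.71×9 = 3484 + 42743.2 + 7853.7 + 4326.25 + 2877.39 = 61284.54
L = 74909.88 / 61284.54 × 100 = 122.2329
Paasche component (current-period weights):
ΣP(Q2 2014)Q(Q2 2014) = 409.16×12 + 26019.22×2 + 1075.48×13 + 209.29×28 + 310.31×8 = 4909.92 + 52038.44 + 13981.24 + 5860.12 + 2482.48 = 79272.2
ΣP(Q1 2014)Q(Q2 2014) = 348.40×12 + 21371.60×2 + 785.37×13 + 173.05×28 + 319.71×8 = 4180.8 + 42743.2 + 10209.81 + 4845.4 + 2557.68 = 64536.89
P = 79272.2 / 64536.89 × 100 = 122.8324
Fisher = √(L × P) = √(122.2329 × 122.8324) = 122.5323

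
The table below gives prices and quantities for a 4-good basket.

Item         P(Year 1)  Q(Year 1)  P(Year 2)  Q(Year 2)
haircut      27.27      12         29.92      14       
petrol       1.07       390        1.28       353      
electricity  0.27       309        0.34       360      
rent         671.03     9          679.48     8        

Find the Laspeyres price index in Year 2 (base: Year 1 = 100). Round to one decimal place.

Laspeyres price index uses base-period quantities as weights.
ΣP(Year 2)·Q(Year 1) = 29.92×12 + 1.28×390 + 0.34×309 + 679.48×9 = 359.04 + 499.2 + 105.06 + 6115.32 = 7078.62
ΣP(Year 1)·Q(Year 1) = 27.27×12 + 1.07×390 + 0.27×309 + 671.03×9 = 327.24 + 417.3 + 83.43 + 6039.27 = 6867.24
Index = 7078.62 / 6867.24 × 100 = 103.0781

103.1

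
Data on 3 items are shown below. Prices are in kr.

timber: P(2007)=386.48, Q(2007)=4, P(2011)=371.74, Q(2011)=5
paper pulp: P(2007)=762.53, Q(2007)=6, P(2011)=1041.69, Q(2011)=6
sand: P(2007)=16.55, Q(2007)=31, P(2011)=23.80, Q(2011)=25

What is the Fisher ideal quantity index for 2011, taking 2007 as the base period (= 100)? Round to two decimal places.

Laspeyres component (base-period weights):
ΣP(2007)Q(2011) = 386.48×5 + 762.53×6 + 16.55×25 = 1932.4 + 4575.18 + 413.75 = 6921.33
ΣP(2007)Q(2007) = 386.48×4 + 762.53×6 + 16.55×31 = 1545.92 + 4575.18 + 513.05 = 6634.15
L = 6921.33 / 6634.15 × 100 = 104.3288
Paasche component (current-period weights):
ΣP(2011)Q(2011) = 371.74×5 + 1041.69×6 + 23.80×25 = 1858.7 + 6250.14 + 595 = 8703.84
ΣP(2011)Q(2007) = 371.74×4 + 1041.69×6 + 23.80×31 = 1486.96 + 6250.14 + 737.8 = 8474.9
P = 8703.84 / 8474.9 × 100 = 102.7014
Fisher = √(L × P) = √(104.3288 × 102.7014) = 103.5119

103.51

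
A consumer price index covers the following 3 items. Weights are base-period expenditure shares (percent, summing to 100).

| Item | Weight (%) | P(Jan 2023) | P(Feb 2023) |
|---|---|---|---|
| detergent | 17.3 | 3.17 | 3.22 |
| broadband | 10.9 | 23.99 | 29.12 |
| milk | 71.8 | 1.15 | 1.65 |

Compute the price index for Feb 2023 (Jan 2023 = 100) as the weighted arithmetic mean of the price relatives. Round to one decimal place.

133.8

detergent: 17.3 × (3.22/3.17) = 17.3 × 1.015773 = 17.5729
broadband: 10.9 × (29.12/23.99) = 10.9 × 1.213839 = 13.2308
milk: 71.8 × (1.65/1.15) = 71.8 × 1.434783 = 103.0174
Index = Σ wᵢ·(p₁ᵢ/p₀ᵢ) = 17.5729 + 13.2308 + 103.0174 = 133.8211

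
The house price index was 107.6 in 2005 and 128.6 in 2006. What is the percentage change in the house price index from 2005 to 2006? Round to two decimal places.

19.52%

Change = (128.6 − 107.6) / 107.6 × 100
       = 21.0 / 107.6 × 100 = 19.5167%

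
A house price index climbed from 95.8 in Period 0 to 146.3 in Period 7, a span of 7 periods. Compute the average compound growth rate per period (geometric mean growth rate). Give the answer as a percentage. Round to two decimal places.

Growth factor = (146.3/95.8)^(1/7) = (1.527140)^(1/7) = 1.062352
Growth rate = 1.062352 − 1 = 0.062352 = 6.2352%

6.24%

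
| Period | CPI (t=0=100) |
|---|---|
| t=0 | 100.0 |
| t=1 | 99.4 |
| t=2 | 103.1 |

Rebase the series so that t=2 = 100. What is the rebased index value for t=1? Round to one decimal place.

96.4

Rebased(t=1) = 99.4 / 103.1 × 100 = 96.4113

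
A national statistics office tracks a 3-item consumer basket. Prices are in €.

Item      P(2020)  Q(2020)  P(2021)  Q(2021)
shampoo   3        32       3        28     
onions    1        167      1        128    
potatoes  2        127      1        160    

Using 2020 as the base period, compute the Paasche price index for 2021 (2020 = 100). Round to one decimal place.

Paasche price index uses current-period quantities as weights.
ΣP(2021)·Q(2021) = 3×28 + 1×128 + 1×160 = 84 + 128 + 160 = 372
ΣP(2020)·Q(2021) = 3×28 + 1×128 + 2×160 = 84 + 128 + 320 = 532
Index = 372 / 532 × 100 = 69.9248

69.9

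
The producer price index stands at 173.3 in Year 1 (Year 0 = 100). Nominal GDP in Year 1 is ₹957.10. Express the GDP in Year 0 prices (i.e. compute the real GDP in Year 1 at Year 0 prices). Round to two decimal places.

Real = Nominal ÷ (Index/100) = 957.10 ÷ (173.3/100)
     = 957.10 ÷ 1.733 = 552.2793

552.28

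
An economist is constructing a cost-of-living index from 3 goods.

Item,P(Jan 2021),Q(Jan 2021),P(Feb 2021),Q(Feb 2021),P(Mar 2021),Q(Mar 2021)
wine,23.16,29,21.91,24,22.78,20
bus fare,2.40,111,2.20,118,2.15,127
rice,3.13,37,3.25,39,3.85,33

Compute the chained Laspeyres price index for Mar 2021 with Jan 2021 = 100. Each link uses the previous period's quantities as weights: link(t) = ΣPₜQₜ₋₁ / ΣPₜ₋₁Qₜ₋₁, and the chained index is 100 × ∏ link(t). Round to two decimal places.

Link Jan 2021→Feb 2021:
ΣP(Feb 2021)Q(Jan 2021) = 21.91×29 + 2.20×111 + 3.25×37 = 635.39 + 244.2 + 120.25 = 999.84
ΣP(Jan 2021)Q(Jan 2021) = 23.16×29 + 2.40×111 + 3.13×37 = 671.64 + 266.4 + 115.81 = 1053.85
link = 999.84/1053.85 = 0.948750
Link Feb 2021→Mar 2021:
ΣP(Mar 2021)Q(Feb 2021) = 22.78×24 + 2.15×118 + 3.85×39 = 546.72 + 253.7 + 150.15 = 950.57
ΣP(Feb 2021)Q(Feb 2021) = 21.91×24 + 2.20×118 + 3.25×39 = 525.84 + 259.6 + 126.75 = 912.19
link = 950.57/912.19 = 1.042075
Chained index = 100 × 0.948750 × 1.042075 = 98.8668

98.87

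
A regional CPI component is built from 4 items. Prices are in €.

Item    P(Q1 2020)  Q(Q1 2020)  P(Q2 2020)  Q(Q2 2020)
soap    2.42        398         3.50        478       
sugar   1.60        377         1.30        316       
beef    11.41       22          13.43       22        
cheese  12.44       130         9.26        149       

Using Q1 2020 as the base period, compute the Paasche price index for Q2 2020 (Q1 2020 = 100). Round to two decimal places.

Paasche price index uses current-period quantities as weights.
ΣP(Q2 2020)·Q(Q2 2020) = 3.50×478 + 1.30×316 + 13.43×22 + 9.26×149 = 1673 + 410.8 + 295.46 + 1379.74 = 3759
ΣP(Q1 2020)·Q(Q2 2020) = 2.42×478 + 1.60×316 + 11.41×22 + 12.44×149 = 1156.76 + 505.6 + 251.02 + 1853.56 = 3766.94
Index = 3759 / 3766.94 × 100 = 99.7892

99.79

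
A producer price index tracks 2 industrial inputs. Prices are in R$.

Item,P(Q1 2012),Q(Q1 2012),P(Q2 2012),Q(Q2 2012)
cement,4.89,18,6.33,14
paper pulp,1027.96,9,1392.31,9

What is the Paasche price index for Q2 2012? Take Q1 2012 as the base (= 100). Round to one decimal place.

Paasche price index uses current-period quantities as weights.
ΣP(Q2 2012)·Q(Q2 2012) = 6.33×14 + 1392.31×9 = 88.62 + 12530.79 = 12619.41
ΣP(Q1 2012)·Q(Q2 2012) = 4.89×14 + 1027.96×9 = 68.46 + 9251.64 = 9320.1
Index = 12619.41 / 9320.1 × 100 = 135.3999

135.4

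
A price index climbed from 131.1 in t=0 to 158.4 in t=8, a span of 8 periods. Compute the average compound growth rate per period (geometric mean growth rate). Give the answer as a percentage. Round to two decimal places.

Growth factor = (158.4/131.1)^(1/8) = (1.208238)^(1/8) = 1.023927
Growth rate = 1.023927 − 1 = 0.023927 = 2.3927%

2.39%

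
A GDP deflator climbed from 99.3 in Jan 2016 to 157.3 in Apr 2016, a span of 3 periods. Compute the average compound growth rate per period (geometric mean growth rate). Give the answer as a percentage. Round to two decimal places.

16.57%

Growth factor = (157.3/99.3)^(1/3) = (1.584089)^(1/3) = 1.165717
Growth rate = 1.165717 − 1 = 0.165717 = 16.5717%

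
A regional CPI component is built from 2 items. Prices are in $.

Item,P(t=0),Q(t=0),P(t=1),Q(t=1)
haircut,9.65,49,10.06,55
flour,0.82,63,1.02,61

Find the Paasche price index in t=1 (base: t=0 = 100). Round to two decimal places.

Paasche price index uses current-period quantities as weights.
ΣP(t=1)·Q(t=1) = 10.06×55 + 1.02×61 = 553.3 + 62.22 = 615.52
ΣP(t=0)·Q(t=1) = 9.65×55 + 0.82×61 = 530.75 + 50.02 = 580.77
Index = 615.52 / 580.77 × 100 = 105.9834

105.98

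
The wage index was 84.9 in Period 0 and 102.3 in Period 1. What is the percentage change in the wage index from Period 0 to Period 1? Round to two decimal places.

Change = (102.3 − 84.9) / 84.9 × 100
       = 17.4 / 84.9 × 100 = 20.4947%

20.49%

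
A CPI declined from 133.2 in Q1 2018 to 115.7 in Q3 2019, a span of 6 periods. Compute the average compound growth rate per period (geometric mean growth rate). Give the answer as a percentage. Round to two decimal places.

-2.32%

Growth factor = (115.7/133.2)^(1/6) = (0.868619)^(1/6) = 0.976798
Growth rate = 0.976798 − 1 = -0.023202 = -2.3202%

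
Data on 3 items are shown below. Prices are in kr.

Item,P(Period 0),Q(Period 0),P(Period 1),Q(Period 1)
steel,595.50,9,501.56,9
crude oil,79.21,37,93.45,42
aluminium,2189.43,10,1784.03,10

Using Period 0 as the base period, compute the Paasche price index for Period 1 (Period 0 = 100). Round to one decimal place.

Paasche price index uses current-period quantities as weights.
ΣP(Period 1)·Q(Period 1) = 501.56×9 + 93.45×42 + 1784.03×10 = 4514.04 + 3924.9 + 17840.3 = 26279.24
ΣP(Period 0)·Q(Period 1) = 595.50×9 + 79.21×42 + 2189.43×10 = 5359.5 + 3326.82 + 21894.3 = 30580.62
Index = 26279.24 / 30580.62 × 100 = 85.9343

85.9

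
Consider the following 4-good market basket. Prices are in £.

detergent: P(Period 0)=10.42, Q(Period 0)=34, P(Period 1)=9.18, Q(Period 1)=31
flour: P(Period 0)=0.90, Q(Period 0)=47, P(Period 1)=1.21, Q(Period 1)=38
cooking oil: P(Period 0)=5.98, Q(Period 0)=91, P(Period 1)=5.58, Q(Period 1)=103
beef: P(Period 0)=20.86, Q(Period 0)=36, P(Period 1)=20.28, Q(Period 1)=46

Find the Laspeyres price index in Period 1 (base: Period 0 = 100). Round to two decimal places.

94.98

Laspeyres price index uses base-period quantities as weights.
ΣP(Period 1)·Q(Period 0) = 9.18×34 + 1.21×47 + 5.58×91 + 20.28×36 = 312.12 + 56.87 + 507.78 + 730.08 = 1606.85
ΣP(Period 0)·Q(Period 0) = 10.42×34 + 0.90×47 + 5.98×91 + 20.86×36 = 354.28 + 42.3 + 544.18 + 750.96 = 1691.72
Index = 1606.85 / 1691.72 × 100 = 94.9832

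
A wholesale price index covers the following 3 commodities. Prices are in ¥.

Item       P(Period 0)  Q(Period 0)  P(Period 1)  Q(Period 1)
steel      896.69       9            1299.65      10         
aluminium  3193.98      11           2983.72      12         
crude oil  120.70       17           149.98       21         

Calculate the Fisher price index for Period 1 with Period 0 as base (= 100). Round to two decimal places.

104.13

Laspeyres component (base-period weights):
ΣP(Period 1)Q(Period 0) = 1299.65×9 + 2983.72×11 + 149.98×17 = 11696.85 + 32820.92 + 2549.66 = 47067.43
ΣP(Period 0)Q(Period 0) = 896.69×9 + 3193.98×11 + 120.70×17 = 8070.21 + 35133.78 + 2051.9 = 45255.89
L = 47067.43 / 45255.89 × 100 = 104.0029
Paasche component (current-period weights):
ΣP(Period 1)Q(Period 1) = 1299.65×10 + 2983.72×12 + 149.98×21 = 12996.5 + 35804.64 + 3149.58 = 51950.72
ΣP(Period 0)Q(Period 1) = 896.69×10 + 3193.98×12 + 120.70×21 = 8966.9 + 38327.76 + 2534.7 = 49829.36
P = 51950.72 / 49829.36 × 100 = 104.2572
Fisher = √(L × P) = √(104.0029 × 104.2572) = 104.1300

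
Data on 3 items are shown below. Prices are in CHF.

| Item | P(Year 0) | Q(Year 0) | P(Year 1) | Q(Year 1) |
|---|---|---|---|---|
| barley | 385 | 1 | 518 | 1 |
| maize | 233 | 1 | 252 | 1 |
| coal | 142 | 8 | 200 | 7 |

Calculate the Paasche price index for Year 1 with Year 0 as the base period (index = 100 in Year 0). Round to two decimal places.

Paasche price index uses current-period quantities as weights.
ΣP(Year 1)·Q(Year 1) = 518×1 + 252×1 + 200×7 = 518 + 252 + 1400 = 2170
ΣP(Year 0)·Q(Year 1) = 385×1 + 233×1 + 142×7 = 385 + 233 + 994 = 1612
Index = 2170 / 1612 × 100 = 134.6154

134.62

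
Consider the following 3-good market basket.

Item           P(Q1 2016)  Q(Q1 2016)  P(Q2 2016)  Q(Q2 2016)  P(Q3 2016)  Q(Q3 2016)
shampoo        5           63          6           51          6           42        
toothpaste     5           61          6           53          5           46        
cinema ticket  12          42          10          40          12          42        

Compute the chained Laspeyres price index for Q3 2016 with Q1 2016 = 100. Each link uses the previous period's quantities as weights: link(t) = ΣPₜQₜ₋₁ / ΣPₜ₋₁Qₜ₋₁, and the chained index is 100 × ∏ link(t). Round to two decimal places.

Link Q1 2016→Q2 2016:
ΣP(Q2 2016)Q(Q1 2016) = 6×63 + 6×61 + 10×42 = 378 + 366 + 420 = 1164
ΣP(Q1 2016)Q(Q1 2016) = 5×63 + 5×61 + 12×42 = 315 + 305 + 504 = 1124
link = 1164/1124 = 1.035587
Link Q2 2016→Q3 2016:
ΣP(Q3 2016)Q(Q2 2016) = 6×51 + 5×53 + 12×40 = 306 + 265 + 480 = 1051
ΣP(Q2 2016)Q(Q2 2016) = 6×51 + 6×53 + 10×40 = 306 + 318 + 400 = 1024
link = 1051/1024 = 1.026367
Chained index = 100 × 1.035587 × 1.026367 = 106.2893

106.29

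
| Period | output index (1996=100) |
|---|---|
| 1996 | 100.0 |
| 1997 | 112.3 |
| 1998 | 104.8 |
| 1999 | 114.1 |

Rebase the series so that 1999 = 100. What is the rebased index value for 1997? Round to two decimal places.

Rebased(1997) = 112.3 / 114.1 × 100 = 98.4224

98.42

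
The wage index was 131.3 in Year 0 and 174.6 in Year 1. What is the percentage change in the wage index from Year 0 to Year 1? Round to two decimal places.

Change = (174.6 − 131.3) / 131.3 × 100
       = 43.3 / 131.3 × 100 = 32.9779%

32.98%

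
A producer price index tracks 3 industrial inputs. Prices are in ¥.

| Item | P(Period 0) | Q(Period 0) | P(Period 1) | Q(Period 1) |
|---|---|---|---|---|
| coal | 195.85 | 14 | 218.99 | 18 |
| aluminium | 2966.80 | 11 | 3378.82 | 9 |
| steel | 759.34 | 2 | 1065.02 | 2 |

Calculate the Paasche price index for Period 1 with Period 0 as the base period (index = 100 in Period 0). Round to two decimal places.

114.92

Paasche price index uses current-period quantities as weights.
ΣP(Period 1)·Q(Period 1) = 218.99×18 + 3378.82×9 + 1065.02×2 = 3941.82 + 30409.38 + 2130.04 = 36481.24
ΣP(Period 0)·Q(Period 1) = 195.85×18 + 2966.80×9 + 759.34×2 = 3525.3 + 26701.2 + 1518.68 = 31745.18
Index = 36481.24 / 31745.18 × 100 = 114.9190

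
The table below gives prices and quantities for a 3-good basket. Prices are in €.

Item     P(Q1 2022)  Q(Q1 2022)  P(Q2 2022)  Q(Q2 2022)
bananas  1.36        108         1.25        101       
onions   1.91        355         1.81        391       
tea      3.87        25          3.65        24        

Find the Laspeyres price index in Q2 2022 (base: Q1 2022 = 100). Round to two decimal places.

Laspeyres price index uses base-period quantities as weights.
ΣP(Q2 2022)·Q(Q1 2022) = 1.25×108 + 1.81×355 + 3.65×25 = 135 + 642.55 + 91.25 = 868.8
ΣP(Q1 2022)·Q(Q1 2022) = 1.36×108 + 1.91×355 + 3.87×25 = 146.88 + 678.05 + 96.75 = 921.68
Index = 868.8 / 921.68 × 100 = 94.2627

94.26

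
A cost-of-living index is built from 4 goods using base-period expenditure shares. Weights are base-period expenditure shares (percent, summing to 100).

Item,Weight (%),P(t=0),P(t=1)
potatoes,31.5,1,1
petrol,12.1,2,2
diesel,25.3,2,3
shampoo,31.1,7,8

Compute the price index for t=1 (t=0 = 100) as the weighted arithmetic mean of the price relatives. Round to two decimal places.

117.09

potatoes: 31.5 × (1/1) = 31.5 × 1.000000 = 31.5000
petrol: 12.1 × (2/2) = 12.1 × 1.000000 = 12.1000
diesel: 25.3 × (3/2) = 25.3 × 1.500000 = 37.9500
shampoo: 31.1 × (8/7) = 31.1 × 1.142857 = 35.5429
Index = Σ wᵢ·(p₁ᵢ/p₀ᵢ) = 31.5000 + 12.1000 + 37.9500 + 35.5429 = 117.0929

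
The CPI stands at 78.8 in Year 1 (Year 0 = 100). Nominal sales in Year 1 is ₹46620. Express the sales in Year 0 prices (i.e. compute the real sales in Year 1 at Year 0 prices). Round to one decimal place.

Real = Nominal ÷ (Index/100) = 46620 ÷ (78.8/100)
     = 46620 ÷ 0.788 = 59162.4365

59162.4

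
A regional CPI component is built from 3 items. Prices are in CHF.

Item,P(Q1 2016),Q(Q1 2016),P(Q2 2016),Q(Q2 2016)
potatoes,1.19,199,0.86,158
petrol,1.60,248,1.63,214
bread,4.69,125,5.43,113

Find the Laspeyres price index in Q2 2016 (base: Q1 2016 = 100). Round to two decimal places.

Laspeyres price index uses base-period quantities as weights.
ΣP(Q2 2016)·Q(Q1 2016) = 0.86×199 + 1.63×248 + 5.43×125 = 171.14 + 404.24 + 678.75 = 1254.13
ΣP(Q1 2016)·Q(Q1 2016) = 1.19×199 + 1.60×248 + 4.69×125 = 236.81 + 396.8 + 586.25 = 1219.86
Index = 1254.13 / 1219.86 × 100 = 102.8093

102.81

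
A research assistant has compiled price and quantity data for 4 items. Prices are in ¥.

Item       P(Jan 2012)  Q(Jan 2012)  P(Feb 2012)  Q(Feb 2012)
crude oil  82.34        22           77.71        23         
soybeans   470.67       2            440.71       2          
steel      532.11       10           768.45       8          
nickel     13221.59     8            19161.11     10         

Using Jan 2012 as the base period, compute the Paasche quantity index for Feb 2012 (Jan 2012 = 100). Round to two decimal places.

Paasche quantity index uses current-period prices as weights.
ΣP(Feb 2012)·Q(Feb 2012) = 77.71×23 + 440.71×2 + 768.45×8 + 19161.11×10 = 1787.33 + 881.42 + 6147.6 + 191611.1 = 200427.45
ΣP(Feb 2012)·Q(Jan 2012) = 77.71×22 + 440.71×2 + 768.45×10 + 19161.11×8 = 1709.62 + 881.42 + 7684.5 + 153288.88 = 163564.42
Index = 200427.45 / 163564.42 × 100 = 122.5373

122.54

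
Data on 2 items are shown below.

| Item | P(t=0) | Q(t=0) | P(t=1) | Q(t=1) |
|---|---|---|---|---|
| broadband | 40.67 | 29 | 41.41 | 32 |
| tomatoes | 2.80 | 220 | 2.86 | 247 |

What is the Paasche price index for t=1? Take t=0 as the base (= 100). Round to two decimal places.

Paasche price index uses current-period quantities as weights.
ΣP(t=1)·Q(t=1) = 41.41×32 + 2.86×247 = 1325.12 + 706.42 = 2031.54
ΣP(t=0)·Q(t=1) = 40.67×32 + 2.80×247 = 1301.44 + 691.6 = 1993.04
Index = 2031.54 / 1993.04 × 100 = 101.9317

101.93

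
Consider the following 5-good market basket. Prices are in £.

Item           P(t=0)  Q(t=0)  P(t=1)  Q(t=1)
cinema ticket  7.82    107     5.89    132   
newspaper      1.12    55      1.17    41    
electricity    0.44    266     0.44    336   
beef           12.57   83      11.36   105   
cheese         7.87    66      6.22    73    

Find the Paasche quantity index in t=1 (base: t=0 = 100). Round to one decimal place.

121.0

Paasche quantity index uses current-period prices as weights.
ΣP(t=1)·Q(t=1) = 5.89×132 + 1.17×41 + 0.44×336 + 11.36×105 + 6.22×73 = 777.48 + 47.97 + 147.84 + 1192.8 + 454.06 = 2620.15
ΣP(t=1)·Q(t=0) = 5.89×107 + 1.17×55 + 0.44×266 + 11.36×83 + 6.22×66 = 630.23 + 64.35 + 117.04 + 942.88 + 410.52 = 2165.02
Index = 2620.15 / 2165.02 × 100 = 121.0220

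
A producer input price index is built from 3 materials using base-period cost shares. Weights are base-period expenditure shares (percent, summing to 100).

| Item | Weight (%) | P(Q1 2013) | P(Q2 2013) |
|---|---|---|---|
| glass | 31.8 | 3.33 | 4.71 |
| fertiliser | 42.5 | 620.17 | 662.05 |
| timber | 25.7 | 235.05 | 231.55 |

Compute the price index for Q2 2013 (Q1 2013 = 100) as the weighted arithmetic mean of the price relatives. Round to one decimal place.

115.7

glass: 31.8 × (4.71/3.33) = 31.8 × 1.414414 = 44.9784
fertiliser: 42.5 × (662.05/620.17) = 42.5 × 1.067530 = 45.3700
timber: 25.7 × (231.55/235.05) = 25.7 × 0.985110 = 25.3173
Index = Σ wᵢ·(p₁ᵢ/p₀ᵢ) = 44.9784 + 45.3700 + 25.3173 = 115.6657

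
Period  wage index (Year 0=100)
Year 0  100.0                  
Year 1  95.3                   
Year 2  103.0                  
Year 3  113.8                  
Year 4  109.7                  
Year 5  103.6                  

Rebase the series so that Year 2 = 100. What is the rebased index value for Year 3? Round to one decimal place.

Rebased(Year 3) = 113.8 / 103.0 × 100 = 110.4854

110.5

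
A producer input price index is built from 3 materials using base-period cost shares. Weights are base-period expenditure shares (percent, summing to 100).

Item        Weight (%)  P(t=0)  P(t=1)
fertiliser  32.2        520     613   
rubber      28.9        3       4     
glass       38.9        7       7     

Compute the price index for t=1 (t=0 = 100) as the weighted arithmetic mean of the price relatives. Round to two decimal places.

115.39

fertiliser: 32.2 × (613/520) = 32.2 × 1.178846 = 37.9588
rubber: 28.9 × (4/3) = 28.9 × 1.333333 = 38.5333
glass: 38.9 × (7/7) = 38.9 × 1.000000 = 38.9000
Index = Σ wᵢ·(p₁ᵢ/p₀ᵢ) = 37.9588 + 38.5333 + 38.9000 = 115.3922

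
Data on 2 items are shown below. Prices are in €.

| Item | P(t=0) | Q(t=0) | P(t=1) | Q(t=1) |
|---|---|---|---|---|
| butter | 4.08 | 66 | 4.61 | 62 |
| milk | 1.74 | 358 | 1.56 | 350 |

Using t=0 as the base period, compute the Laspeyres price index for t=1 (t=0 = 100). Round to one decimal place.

Laspeyres price index uses base-period quantities as weights.
ΣP(t=1)·Q(t=0) = 4.61×66 + 1.56×358 = 304.26 + 558.48 = 862.74
ΣP(t=0)·Q(t=0) = 4.08×66 + 1.74×358 = 269.28 + 622.92 = 892.2
Index = 862.74 / 892.2 × 100 = 96.6980

96.7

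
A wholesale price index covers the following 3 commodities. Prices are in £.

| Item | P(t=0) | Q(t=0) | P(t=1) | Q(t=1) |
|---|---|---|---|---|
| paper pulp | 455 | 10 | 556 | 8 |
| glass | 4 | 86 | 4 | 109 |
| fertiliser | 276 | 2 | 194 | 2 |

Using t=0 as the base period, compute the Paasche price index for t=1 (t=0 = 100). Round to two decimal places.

Paasche price index uses current-period quantities as weights.
ΣP(t=1)·Q(t=1) = 556×8 + 4×109 + 194×2 = 4448 + 436 + 388 = 5272
ΣP(t=0)·Q(t=1) = 455×8 + 4×109 + 276×2 = 3640 + 436 + 552 = 4628
Index = 5272 / 4628 × 100 = 113.9153

113.92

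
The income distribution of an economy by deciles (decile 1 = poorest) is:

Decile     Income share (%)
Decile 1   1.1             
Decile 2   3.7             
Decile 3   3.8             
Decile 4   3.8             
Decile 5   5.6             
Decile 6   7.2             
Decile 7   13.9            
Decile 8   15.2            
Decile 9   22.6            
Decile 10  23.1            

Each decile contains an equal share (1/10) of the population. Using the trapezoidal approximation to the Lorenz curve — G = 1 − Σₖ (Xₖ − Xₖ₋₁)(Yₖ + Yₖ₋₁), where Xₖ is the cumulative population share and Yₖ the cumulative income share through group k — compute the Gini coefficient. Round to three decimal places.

0.419

Cumulative income shares Yₖ: 0.0110, 0.0480, 0.0860, 0.1240, 0.1800, 0.2520, 0.3910, 0.5430, 0.7690, 1.0000
Σ (Xₖ−Xₖ₋₁)(Yₖ+Yₖ₋₁) = (1/10)(0.0110+0.0000) + (1/10)(0.0480+0.0110) + (1/10)(0.0860+0.0480) + (1/10)(0.1240+0.0860) + (1/10)(0.1800+0.1240) + (1/10)(0.2520+0.1800) + (1/10)(0.3910+0.2520) + (1/10)(0.5430+0.3910) + (1/10)(0.7690+0.5430) + (1/10)(1.0000+0.7690)
  = 0.0011 + 0.0059 + 0.0134 + 0.0210 + 0.0304 + 0.0432 + 0.0643 + 0.0934 + 0.1312 + 0.1769 = 0.5808
G = 1 − 0.5808 = 0.4192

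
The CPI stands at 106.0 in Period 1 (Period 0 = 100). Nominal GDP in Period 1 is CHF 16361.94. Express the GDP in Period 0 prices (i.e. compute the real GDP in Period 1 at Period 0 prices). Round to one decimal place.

Real = Nominal ÷ (Index/100) = 16361.94 ÷ (106.0/100)
     = 16361.94 ÷ 1.060 = 15435.7925

15435.8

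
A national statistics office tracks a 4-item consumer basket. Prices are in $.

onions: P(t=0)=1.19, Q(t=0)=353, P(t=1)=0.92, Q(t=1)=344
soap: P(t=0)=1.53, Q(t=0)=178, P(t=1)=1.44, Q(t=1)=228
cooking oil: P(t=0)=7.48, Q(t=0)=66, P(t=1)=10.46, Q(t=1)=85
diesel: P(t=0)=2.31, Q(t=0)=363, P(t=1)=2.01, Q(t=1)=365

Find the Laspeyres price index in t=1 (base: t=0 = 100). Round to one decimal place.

98.8

Laspeyres price index uses base-period quantities as weights.
ΣP(t=1)·Q(t=0) = 0.92×353 + 1.44×178 + 10.46×66 + 2.01×363 = 324.76 + 256.32 + 690.36 + 729.63 = 2001.07
ΣP(t=0)·Q(t=0) = 1.19×353 + 1.53×178 + 7.48×66 + 2.31×363 = 420.07 + 272.34 + 493.68 + 838.53 = 2024.62
Index = 2001.07 / 2024.62 × 100 = 98.8368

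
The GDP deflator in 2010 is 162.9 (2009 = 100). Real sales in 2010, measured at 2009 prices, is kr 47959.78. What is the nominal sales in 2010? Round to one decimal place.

Nominal = Real × (Index/100) = 47959.78 × (162.9/100)
        = 47959.78 × 1.629 = 78126.4816

78126.5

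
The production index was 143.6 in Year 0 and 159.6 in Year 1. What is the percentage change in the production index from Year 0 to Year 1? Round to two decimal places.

11.14%

Change = (159.6 − 143.6) / 143.6 × 100
       = 16.0 / 143.6 × 100 = 11.1421%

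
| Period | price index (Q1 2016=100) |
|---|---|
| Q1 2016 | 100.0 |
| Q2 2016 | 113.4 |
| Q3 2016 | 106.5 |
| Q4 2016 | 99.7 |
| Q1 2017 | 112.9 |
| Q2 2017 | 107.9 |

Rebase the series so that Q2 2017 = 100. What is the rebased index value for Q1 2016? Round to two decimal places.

Rebased(Q1 2016) = 100.0 / 107.9 × 100 = 92.6784

92.68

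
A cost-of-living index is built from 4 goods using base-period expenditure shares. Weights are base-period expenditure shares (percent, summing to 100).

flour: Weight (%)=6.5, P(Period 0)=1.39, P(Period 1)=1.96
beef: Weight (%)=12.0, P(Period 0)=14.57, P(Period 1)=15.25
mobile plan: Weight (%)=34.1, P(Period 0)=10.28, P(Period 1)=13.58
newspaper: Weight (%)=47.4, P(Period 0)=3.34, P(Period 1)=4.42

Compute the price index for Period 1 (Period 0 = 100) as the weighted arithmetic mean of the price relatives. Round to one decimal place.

flour: 6.5 × (1.96/1.39) = 6.5 × 1.410072 = 9.1655
beef: 12.0 × (15.25/14.57) = 12.0 × 1.046671 = 12.5601
mobile plan: 34.1 × (13.58/10.28) = 34.1 × 1.321012 = 45.0465
newspaper: 47.4 × (4.42/3.34) = 47.4 × 1.323353 = 62.7269
Index = Σ wᵢ·(p₁ᵢ/p₀ᵢ) = 9.1655 + 12.5601 + 45.0465 + 62.7269 = 129.4990

129.5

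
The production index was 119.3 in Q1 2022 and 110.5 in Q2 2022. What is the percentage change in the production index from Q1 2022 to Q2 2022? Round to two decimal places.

Change = (110.5 − 119.3) / 119.3 × 100
       = -8.8 / 119.3 × 100 = -7.3764%

-7.38%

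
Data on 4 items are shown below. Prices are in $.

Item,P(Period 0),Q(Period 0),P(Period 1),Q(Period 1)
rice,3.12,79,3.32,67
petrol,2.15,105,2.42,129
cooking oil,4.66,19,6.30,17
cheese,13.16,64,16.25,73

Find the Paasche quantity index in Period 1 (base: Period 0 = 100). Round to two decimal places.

109.06

Paasche quantity index uses current-period prices as weights.
ΣP(Period 1)·Q(Period 1) = 3.32×67 + 2.42×129 + 6.30×17 + 16.25×73 = 222.44 + 312.18 + 107.1 + 1186.25 = 1827.97
ΣP(Period 1)·Q(Period 0) = 3.32×79 + 2.42×105 + 6.30×19 + 16.25×64 = 262.28 + 254.1 + 119.7 + 1040 = 1676.08
Index = 1827.97 / 1676.08 × 100 = 109.0622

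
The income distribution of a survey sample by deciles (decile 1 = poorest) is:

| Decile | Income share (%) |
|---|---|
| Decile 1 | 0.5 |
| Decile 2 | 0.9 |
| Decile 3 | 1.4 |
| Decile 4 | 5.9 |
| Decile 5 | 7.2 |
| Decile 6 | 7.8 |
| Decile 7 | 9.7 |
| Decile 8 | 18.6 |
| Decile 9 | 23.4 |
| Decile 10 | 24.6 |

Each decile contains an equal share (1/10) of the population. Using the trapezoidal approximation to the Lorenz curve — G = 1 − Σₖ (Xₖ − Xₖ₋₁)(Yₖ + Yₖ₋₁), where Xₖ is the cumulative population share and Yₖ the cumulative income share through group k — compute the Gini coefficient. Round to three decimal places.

Cumulative income shares Yₖ: 0.0050, 0.0140, 0.0280, 0.0870, 0.1590, 0.2370, 0.3340, 0.5200, 0.7540, 1.0000
Σ (Xₖ−Xₖ₋₁)(Yₖ+Yₖ₋₁) = (1/10)(0.0050+0.0000) + (1/10)(0.0140+0.0050) + (1/10)(0.0280+0.0140) + (1/10)(0.0870+0.0280) + (1/10)(0.1590+0.0870) + (1/10)(0.2370+0.1590) + (1/10)(0.3340+0.2370) + (1/10)(0.5200+0.3340) + (1/10)(0.7540+0.5200) + (1/10)(1.0000+0.7540)
  = 0.0005 + 0.0019 + 0.0042 + 0.0115 + 0.0246 + 0.0396 + 0.0571 + 0.0854 + 0.1274 + 0.1754 = 0.5276
G = 1 − 0.5276 = 0.4724

0.472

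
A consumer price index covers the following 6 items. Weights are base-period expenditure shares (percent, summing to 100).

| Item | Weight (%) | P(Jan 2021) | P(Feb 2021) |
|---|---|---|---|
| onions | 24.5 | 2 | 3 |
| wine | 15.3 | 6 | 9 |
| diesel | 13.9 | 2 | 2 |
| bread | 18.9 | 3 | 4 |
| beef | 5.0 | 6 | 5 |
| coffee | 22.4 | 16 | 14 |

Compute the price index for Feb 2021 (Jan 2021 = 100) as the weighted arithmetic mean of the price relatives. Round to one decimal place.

122.6

onions: 24.5 × (3/2) = 24.5 × 1.500000 = 36.7500
wine: 15.3 × (9/6) = 15.3 × 1.500000 = 22.9500
diesel: 13.9 × (2/2) = 13.9 × 1.000000 = 13.9000
bread: 18.9 × (4/3) = 18.9 × 1.333333 = 25.2000
beef: 5.0 × (5/6) = 5.0 × 0.833333 = 4.1667
coffee: 22.4 × (14/16) = 22.4 × 0.875000 = 19.6000
Index = Σ wᵢ·(p₁ᵢ/p₀ᵢ) = 36.7500 + 22.9500 + 13.9000 + 25.2000 + 4.1667 + 19.6000 = 122.5667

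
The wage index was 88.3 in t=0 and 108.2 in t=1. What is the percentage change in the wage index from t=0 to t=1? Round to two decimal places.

22.54%

Change = (108.2 − 88.3) / 88.3 × 100
       = 19.9 / 88.3 × 100 = 22.5368%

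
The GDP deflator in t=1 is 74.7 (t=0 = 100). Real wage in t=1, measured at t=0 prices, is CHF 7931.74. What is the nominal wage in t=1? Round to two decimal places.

5925.01

Nominal = Real × (Index/100) = 7931.74 × (74.7/100)
        = 7931.74 × 0.747 = 5925.0098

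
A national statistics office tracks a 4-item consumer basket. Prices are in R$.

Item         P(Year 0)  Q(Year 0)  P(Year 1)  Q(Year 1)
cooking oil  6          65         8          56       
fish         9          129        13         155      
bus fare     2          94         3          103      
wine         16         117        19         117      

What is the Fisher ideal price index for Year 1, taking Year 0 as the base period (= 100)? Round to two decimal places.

Laspeyres component (base-period weights):
ΣP(Year 1)Q(Year 0) = 8×65 + 13×129 + 3×94 + 19×117 = 520 + 1677 + 282 + 2223 = 4702
ΣP(Year 0)Q(Year 0) = 6×65 + 9×129 + 2×94 + 16×117 = 390 + 1161 + 188 + 1872 = 3611
L = 4702 / 3611 × 100 = 130.2132
Paasche component (current-period weights):
ΣP(Year 1)Q(Year 1) = 8×56 + 13×155 + 3×103 + 19×117 = 448 + 2015 + 309 + 2223 = 4995
ΣP(Year 0)Q(Year 1) = 6×56 + 9×155 + 2×103 + 16×117 = 336 + 1395 + 206 + 1872 = 3809
P = 4995 / 3809 × 100 = 131.1368
Fisher = √(L × P) = √(130.2132 × 131.1368) = 130.6742

130.67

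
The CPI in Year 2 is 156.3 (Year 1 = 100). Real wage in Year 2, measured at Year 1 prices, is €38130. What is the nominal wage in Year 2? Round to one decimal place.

59597.2

Nominal = Real × (Index/100) = 38130 × (156.3/100)
        = 38130 × 1.563 = 59597.1900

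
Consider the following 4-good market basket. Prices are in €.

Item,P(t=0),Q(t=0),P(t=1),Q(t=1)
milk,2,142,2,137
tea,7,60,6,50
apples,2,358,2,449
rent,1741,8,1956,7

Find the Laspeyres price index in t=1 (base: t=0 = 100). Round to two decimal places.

110.82

Laspeyres price index uses base-period quantities as weights.
ΣP(t=1)·Q(t=0) = 2×142 + 6×60 + 2×358 + 1956×8 = 284 + 360 + 716 + 15648 = 17008
ΣP(t=0)·Q(t=0) = 2×142 + 7×60 + 2×358 + 1741×8 = 284 + 420 + 716 + 13928 = 15348
Index = 17008 / 15348 × 100 = 110.8157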